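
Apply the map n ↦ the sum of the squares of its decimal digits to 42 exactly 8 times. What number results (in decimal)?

42

42 → 20
20 → 4
4 → 16
16 → 37
37 → 58
58 → 89
89 → 145
145 → 42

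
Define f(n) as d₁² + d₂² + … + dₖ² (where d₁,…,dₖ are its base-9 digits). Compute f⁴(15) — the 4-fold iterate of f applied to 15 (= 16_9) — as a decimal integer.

15 = (1,6)_9 → 1² + 6² = 37
37 = (4,1)_9 → 4² + 1² = 17
17 = (1,8)_9 → 1² + 8² = 65
65 = (7,2)_9 → 7² + 2² = 53

53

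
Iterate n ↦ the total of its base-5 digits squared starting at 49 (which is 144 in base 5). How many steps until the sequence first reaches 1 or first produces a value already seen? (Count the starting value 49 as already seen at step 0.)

4

49 = (1,4,4)_5 → 1² + 4² + 4² = 33
33 = (1,1,3)_5 → 1² + 1² + 3² = 11
11 = (2,1)_5 → 2² + 1² = 5
5 = (1,0)_5 → 1² + 0² = 1  — reached 1.
That took 4 steps.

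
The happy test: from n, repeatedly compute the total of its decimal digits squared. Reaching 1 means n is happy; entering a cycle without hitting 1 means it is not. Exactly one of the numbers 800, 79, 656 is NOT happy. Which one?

800

800: 800 → 64 → 52 → 29 → 85 → 89 → 145 → 42 → 20 → 4 → 16 → 37 → 58 → 89  — repeats 89 (not happy)
79: 79 → 130 → 10 → 1  — reaches 1 (happy)
656: 656 → 97 → 130 → 10 → 1  — reaches 1 (happy)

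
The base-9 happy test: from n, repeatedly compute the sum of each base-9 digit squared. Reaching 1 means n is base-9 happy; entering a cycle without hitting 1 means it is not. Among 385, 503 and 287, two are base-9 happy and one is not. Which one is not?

287

385: 385 → 101 → 9 → 1  — reaches 1 (base-9 happy)
503: 503 → 101 → 9 → 1  — reaches 1 (base-9 happy)
287: 287 → 89 → 65 → 53 → 89  — repeats 89 (not base-9 happy)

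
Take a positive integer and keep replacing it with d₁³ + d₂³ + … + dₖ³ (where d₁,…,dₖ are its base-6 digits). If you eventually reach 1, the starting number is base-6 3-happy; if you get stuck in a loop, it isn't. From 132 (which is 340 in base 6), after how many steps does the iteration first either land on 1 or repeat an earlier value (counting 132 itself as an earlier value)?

3

132 = (3,4,0)_6 → 3³ + 4³ + 0³ = 91
91 = (2,3,1)_6 → 2³ + 3³ + 1³ = 36
36 = (1,0,0)_6 → 1³ + 0³ + 0³ = 1  — reached 1.
That took 3 steps.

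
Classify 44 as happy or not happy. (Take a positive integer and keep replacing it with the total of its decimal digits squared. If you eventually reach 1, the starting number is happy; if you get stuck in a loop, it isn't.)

44 → 4² + 4² = 16 + 16 = 32
32 → 3² + 2² = 9 + 4 = 13
13 → 1² + 3² = 1 + 9 = 10
10 → 1² + 0² = 1 + 0 = 1  — reached 1.

happy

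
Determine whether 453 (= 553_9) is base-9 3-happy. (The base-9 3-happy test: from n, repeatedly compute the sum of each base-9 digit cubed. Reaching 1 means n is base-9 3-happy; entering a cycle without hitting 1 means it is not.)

453 = (5,5,3)_9 → 5³ + 5³ + 3³ = 125 + 125 + 27 = 277
277 = (3,3,7)_9 → 3³ + 3³ + 7³ = 27 + 27 + 343 = 397
397 = (4,8,1)_9 → 4³ + 8³ + 1³ = 64 + 512 + 1 = 577
577 = (7,1,1)_9 → 7³ + 1³ + 1³ = 343 + 1 + 1 = 345
345 = (4,2,3)_9 → 4³ + 2³ + 3³ = 64 + 8 + 27 = 99
99 = (1,2,0)_9 → 1³ + 2³ + 0³ = 1 + 8 + 0 = 9
9 = (1,0)_9 → 1³ + 0³ = 1 + 0 = 1  — reached 1.

base-9 3-happy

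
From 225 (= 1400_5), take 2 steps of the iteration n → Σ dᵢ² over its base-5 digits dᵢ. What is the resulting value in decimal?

225 = (1,4,0,0)_5 → 1² + 4² + 0² + 0² = 17
17 = (3,2)_5 → 3² + 2² = 13

13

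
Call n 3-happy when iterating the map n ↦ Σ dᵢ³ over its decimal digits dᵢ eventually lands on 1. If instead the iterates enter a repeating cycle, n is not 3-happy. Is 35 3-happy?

not 3-happy

35 → 152
152 → 134
134 → 92
92 → 737
737 → 713
713 → 371
371 → 371  — 371 already seen; the sequence cycles without reaching 1.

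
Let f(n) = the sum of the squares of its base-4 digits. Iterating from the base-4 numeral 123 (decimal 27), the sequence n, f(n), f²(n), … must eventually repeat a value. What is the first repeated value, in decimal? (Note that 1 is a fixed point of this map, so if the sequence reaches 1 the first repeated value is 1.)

27 = (1,2,3)_4 → 1² + 2² + 3² = 14
14 = (3,2)_4 → 3² + 2² = 13
13 = (3,1)_4 → 3² + 1² = 10
10 = (2,2)_4 → 2² + 2² = 8
8 = (2,0)_4 → 2² + 0² = 4
4 = (1,0)_4 → 1² + 0² = 1  — reached the fixed point 1.
1 → 1, so 1 is the first repeated value.

1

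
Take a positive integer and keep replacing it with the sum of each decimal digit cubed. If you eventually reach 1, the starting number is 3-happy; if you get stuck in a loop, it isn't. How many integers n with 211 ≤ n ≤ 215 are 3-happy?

211: 211 → 10 → 1  — 3-happy
212: 212 → 17 → 344 → 155 → 251 → 134 → 92 → 737 → 713 → 371 → 371  — not 3-happy
213: 213 → 36 → 243 → 99 → 1458 → 702 → 351 → 153 → 153  — not 3-happy
214: 214 → 73 → 370 → 370  — not 3-happy
215: 215 → 134 → 92 → 737 → 713 → 371 → 371  — not 3-happy
3-happy: 211

1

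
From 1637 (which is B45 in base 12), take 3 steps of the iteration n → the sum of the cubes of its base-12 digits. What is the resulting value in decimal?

1

1637 = (11,4,5)_12 → 1520
1520 = (10,6,8)_12 → 1728
1728 = (1,0,0,0)_12 → 1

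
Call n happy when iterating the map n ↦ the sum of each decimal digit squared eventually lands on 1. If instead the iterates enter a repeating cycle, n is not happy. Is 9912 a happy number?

happy

9912 → 9² + 9² + 1² + 2² = 81 + 81 + 1 + 4 = 167
167 → 1² + 6² + 7² = 1 + 36 + 49 = 86
86 → 8² + 6² = 64 + 36 = 100
100 → 1² + 0² + 0² = 1 + 0 + 0 = 1  — reached 1.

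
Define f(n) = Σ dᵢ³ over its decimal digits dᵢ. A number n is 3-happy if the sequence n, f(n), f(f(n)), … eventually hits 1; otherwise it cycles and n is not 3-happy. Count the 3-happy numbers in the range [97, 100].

1

97: 97 → 1072 → 352 → 160 → 217 → 352  — not 3-happy
98: 98 → 1241 → 74 → 407 → 407  — not 3-happy
99: 99 → 1458 → 702 → 351 → 153 → 153  — not 3-happy
100: 100 → 1  — 3-happy
3-happy: 100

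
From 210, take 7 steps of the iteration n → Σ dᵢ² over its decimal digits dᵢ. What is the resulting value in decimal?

210 → 2² + 1² + 0² = 5
5 → 5² = 25
25 → 2² + 5² = 29
29 → 2² + 9² = 85
85 → 8² + 5² = 89
89 → 8² + 9² = 145
145 → 1² + 4² + 5² = 42

42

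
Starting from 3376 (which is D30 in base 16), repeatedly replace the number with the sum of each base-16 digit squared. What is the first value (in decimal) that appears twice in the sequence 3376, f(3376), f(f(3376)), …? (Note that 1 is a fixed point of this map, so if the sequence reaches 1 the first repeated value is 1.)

169

3376 = (13,3,0)_16 → 13² + 3² + 0² = 169 + 9 + 0 = 178
178 = (11,2)_16 → 11² + 2² = 121 + 4 = 125
125 = (7,13)_16 → 7² + 13² = 49 + 169 = 218
218 = (13,10)_16 → 13² + 10² = 169 + 100 = 269
269 = (1,0,13)_16 → 1² + 0² + 13² = 1 + 0 + 169 = 170
170 = (10,10)_16 → 10² + 10² = 100 + 100 = 200
200 = (12,8)_16 → 12² + 8² = 144 + 64 = 208
208 = (13,0)_16 → 13² + 0² = 169 + 0 = 169
169 = (10,9)_16 → 10² + 9² = 100 + 81 = 181
181 = (11,5)_16 → 11² + 5² = 121 + 25 = 146
146 = (9,2)_16 → 9² + 2² = 81 + 4 = 85
85 = (5,5)_16 → 5² + 5² = 25 + 25 = 50
50 = (3,2)_16 → 3² + 2² = 9 + 4 = 13
13 = (13)_16 → 13² = 169  — 169 already appeared earlier.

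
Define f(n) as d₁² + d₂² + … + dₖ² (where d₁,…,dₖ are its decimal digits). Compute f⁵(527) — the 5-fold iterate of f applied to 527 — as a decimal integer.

4

527 → 5² + 2² + 7² = 25 + 4 + 49 = 78
78 → 7² + 8² = 49 + 64 = 113
113 → 1² + 1² + 3² = 1 + 1 + 9 = 11
11 → 1² + 1² = 1 + 1 = 2
2 → 2² = 4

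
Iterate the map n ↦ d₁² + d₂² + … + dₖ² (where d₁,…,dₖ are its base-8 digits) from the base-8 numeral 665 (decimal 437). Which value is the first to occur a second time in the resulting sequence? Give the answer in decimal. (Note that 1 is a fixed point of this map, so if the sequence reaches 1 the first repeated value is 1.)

1

437 = (6,6,5)_8 → 6² + 6² + 5² = 36 + 36 + 25 = 97
97 = (1,4,1)_8 → 1² + 4² + 1² = 1 + 16 + 1 = 18
18 = (2,2)_8 → 2² + 2² = 4 + 4 = 8
8 = (1,0)_8 → 1² + 0² = 1 + 0 = 1  — reached the fixed point 1.
1 → 1, so 1 is the first repeated value.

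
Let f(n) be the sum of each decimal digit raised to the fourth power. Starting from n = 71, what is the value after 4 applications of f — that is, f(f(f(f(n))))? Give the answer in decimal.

8208

71 → 7⁴ + 1⁴ = 2401 + 1 = 2402
2402 → 2⁴ + 4⁴ + 0⁴ + 2⁴ = 16 + 256 + 0 + 16 = 288
288 → 2⁴ + 8⁴ + 8⁴ = 16 + 4096 + 4096 = 8208
8208 → 8⁴ + 2⁴ + 0⁴ + 8⁴ = 4096 + 16 + 0 + 4096 = 8208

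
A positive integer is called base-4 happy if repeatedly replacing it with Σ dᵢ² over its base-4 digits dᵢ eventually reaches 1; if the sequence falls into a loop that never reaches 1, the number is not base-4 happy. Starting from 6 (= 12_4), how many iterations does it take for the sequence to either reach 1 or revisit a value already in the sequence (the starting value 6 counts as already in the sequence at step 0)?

6 = (1,2)_4 → 5
5 = (1,1)_4 → 2
2 = (2)_4 → 4
4 = (1,0)_4 → 1  — reached 1.
That took 4 steps.

4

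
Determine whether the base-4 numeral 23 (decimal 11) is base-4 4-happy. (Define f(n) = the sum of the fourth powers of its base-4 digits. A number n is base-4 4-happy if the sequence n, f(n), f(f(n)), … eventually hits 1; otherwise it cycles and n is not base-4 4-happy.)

11 = (2,3)_4 → 97
97 = (1,2,0,1)_4 → 18
18 = (1,0,2)_4 → 17
17 = (1,0,1)_4 → 2
2 = (2)_4 → 16
16 = (1,0,0)_4 → 1  — reached 1.

base-4 4-happy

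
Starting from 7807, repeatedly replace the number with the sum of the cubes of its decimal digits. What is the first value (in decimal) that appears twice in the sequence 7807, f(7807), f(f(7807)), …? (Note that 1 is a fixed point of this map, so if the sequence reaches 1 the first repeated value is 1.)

1

7807 → 7³ + 8³ + 0³ + 7³ = 343 + 512 + 0 + 343 = 1198
1198 → 1³ + 1³ + 9³ + 8³ = 1 + 1 + 729 + 512 = 1243
1243 → 1³ + 2³ + 4³ + 3³ = 1 + 8 + 64 + 27 = 100
100 → 1³ + 0³ + 0³ = 1 + 0 + 0 = 1  — reached the fixed point 1.
1 → 1, so 1 is the first repeated value.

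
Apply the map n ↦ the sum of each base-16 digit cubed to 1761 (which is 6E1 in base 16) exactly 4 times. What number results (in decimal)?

1761 = (6,14,1)_16 → 2961
2961 = (11,9,1)_16 → 2061
2061 = (8,0,13)_16 → 2709
2709 = (10,9,5)_16 → 1854

1854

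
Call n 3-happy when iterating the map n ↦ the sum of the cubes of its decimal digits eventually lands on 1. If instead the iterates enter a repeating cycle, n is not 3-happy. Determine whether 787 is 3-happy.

787 → 7³ + 8³ + 7³ = 1198
1198 → 1³ + 1³ + 9³ + 8³ = 1243
1243 → 1³ + 2³ + 4³ + 3³ = 100
100 → 1³ + 0³ + 0³ = 1  — reached 1.

3-happy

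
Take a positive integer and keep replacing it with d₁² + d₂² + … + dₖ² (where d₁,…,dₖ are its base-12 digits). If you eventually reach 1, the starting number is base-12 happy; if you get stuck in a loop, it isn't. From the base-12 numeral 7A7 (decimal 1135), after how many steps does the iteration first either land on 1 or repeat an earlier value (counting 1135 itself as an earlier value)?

13

1135 = (7,10,7)_12 → 7² + 10² + 7² = 49 + 100 + 49 = 198
198 = (1,4,6)_12 → 1² + 4² + 6² = 1 + 16 + 36 = 53
53 = (4,5)_12 → 4² + 5² = 16 + 25 = 41
41 = (3,5)_12 → 3² + 5² = 9 + 25 = 34
34 = (2,10)_12 → 2² + 10² = 4 + 100 = 104
104 = (8,8)_12 → 8² + 8² = 64 + 64 = 128
128 = (10,8)_12 → 10² + 8² = 100 + 64 = 164
164 = (1,1,8)_12 → 1² + 1² + 8² = 1 + 1 + 64 = 66
66 = (5,6)_12 → 5² + 6² = 25 + 36 = 61
61 = (5,1)_12 → 5² + 1² = 25 + 1 = 26
26 = (2,2)_12 → 2² + 2² = 4 + 4 = 8
8 = (8)_12 → 8² = 64
64 = (5,4)_12 → 5² + 4² = 25 + 16 = 41  — 41 repeats.
That took 13 steps.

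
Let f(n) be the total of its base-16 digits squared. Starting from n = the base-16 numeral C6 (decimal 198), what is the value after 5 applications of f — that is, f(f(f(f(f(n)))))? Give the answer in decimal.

198 = (12,6)_16 → 12² + 6² = 180
180 = (11,4)_16 → 11² + 4² = 137
137 = (8,9)_16 → 8² + 9² = 145
145 = (9,1)_16 → 9² + 1² = 82
82 = (5,2)_16 → 5² + 2² = 29

29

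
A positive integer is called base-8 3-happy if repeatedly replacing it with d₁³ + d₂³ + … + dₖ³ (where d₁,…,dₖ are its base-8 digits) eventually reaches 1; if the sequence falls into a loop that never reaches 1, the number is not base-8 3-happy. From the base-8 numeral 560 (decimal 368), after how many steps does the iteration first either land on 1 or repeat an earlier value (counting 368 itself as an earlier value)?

368 = (5,6,0)_8 → 341
341 = (5,2,5)_8 → 258
258 = (4,0,2)_8 → 72
72 = (1,1,0)_8 → 2
2 = (2)_8 → 8
8 = (1,0)_8 → 1  — reached 1.
That took 6 steps.

6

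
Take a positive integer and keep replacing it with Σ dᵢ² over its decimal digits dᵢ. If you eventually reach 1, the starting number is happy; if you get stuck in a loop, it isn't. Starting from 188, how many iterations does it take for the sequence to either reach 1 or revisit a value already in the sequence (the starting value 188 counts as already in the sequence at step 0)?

4

188 → 129
129 → 86
86 → 100
100 → 1  — reached 1.
That took 4 steps.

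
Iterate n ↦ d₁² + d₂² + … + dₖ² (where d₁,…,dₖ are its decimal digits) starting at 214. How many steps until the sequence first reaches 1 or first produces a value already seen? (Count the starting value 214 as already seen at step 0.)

214 → 21
21 → 5
5 → 25
25 → 29
29 → 85
85 → 89
89 → 145
145 → 42
42 → 20
20 → 4
4 → 16
16 → 37
37 → 58
58 → 89  — 89 repeats.
That took 14 steps.

14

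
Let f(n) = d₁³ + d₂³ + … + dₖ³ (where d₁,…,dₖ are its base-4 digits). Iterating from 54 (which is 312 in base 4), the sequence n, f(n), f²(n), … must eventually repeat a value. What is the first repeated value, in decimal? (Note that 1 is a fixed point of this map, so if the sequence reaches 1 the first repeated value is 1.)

9

54 = (3,1,2)_4 → 3³ + 1³ + 2³ = 36
36 = (2,1,0)_4 → 2³ + 1³ + 0³ = 9
9 = (2,1)_4 → 2³ + 1³ = 9  — 9 already appeared earlier.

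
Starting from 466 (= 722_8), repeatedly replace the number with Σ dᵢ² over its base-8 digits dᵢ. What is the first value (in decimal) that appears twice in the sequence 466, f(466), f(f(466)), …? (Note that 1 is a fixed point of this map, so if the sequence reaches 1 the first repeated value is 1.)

466 = (7,2,2)_8 → 7² + 2² + 2² = 49 + 4 + 4 = 57
57 = (7,1)_8 → 7² + 1² = 49 + 1 = 50
50 = (6,2)_8 → 6² + 2² = 36 + 4 = 40
40 = (5,0)_8 → 5² + 0² = 25 + 0 = 25
25 = (3,1)_8 → 3² + 1² = 9 + 1 = 10
10 = (1,2)_8 → 1² + 2² = 1 + 4 = 5
5 = (5)_8 → 5² = 25  — 25 already appeared earlier.

25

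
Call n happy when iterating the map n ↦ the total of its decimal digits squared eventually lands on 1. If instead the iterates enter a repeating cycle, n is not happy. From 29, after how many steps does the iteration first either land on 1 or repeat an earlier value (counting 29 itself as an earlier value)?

29 → 2² + 9² = 85
85 → 8² + 5² = 89
89 → 8² + 9² = 145
145 → 1² + 4² + 5² = 42
42 → 4² + 2² = 20
20 → 2² + 0² = 4
4 → 4² = 16
16 → 1² + 6² = 37
37 → 3² + 7² = 58
58 → 5² + 8² = 89  — 89 repeats.
That took 10 steps.

10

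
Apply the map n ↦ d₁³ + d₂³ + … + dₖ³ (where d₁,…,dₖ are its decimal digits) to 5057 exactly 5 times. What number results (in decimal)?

5057 → 5³ + 0³ + 5³ + 7³ = 593
593 → 5³ + 9³ + 3³ = 881
881 → 8³ + 8³ + 1³ = 1025
1025 → 1³ + 0³ + 2³ + 5³ = 134
134 → 1³ + 3³ + 4³ = 92

92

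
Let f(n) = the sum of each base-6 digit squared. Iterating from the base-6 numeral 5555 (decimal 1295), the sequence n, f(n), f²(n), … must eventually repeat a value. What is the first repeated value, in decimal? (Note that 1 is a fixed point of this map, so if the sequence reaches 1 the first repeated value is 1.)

1

1295 = (5,5,5,5)_6 → 5² + 5² + 5² + 5² = 25 + 25 + 25 + 25 = 100
100 = (2,4,4)_6 → 2² + 4² + 4² = 4 + 16 + 16 = 36
36 = (1,0,0)_6 → 1² + 0² + 0² = 1 + 0 + 0 = 1  — reached the fixed point 1.
1 → 1, so 1 is the first repeated value.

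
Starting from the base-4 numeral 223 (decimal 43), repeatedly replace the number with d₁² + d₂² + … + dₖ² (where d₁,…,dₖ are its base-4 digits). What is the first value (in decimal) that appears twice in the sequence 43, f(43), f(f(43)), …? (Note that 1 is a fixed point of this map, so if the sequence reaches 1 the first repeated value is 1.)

1

43 = (2,2,3)_4 → 2² + 2² + 3² = 4 + 4 + 9 = 17
17 = (1,0,1)_4 → 1² + 0² + 1² = 1 + 0 + 1 = 2
2 = (2)_4 → 2² = 4
4 = (1,0)_4 → 1² + 0² = 1 + 0 = 1  — reached the fixed point 1.
1 → 1, so 1 is the first repeated value.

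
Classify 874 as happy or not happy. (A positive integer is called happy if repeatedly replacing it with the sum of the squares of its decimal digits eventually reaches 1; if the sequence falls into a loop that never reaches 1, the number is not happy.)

happy

874 → 8² + 7² + 4² = 129
129 → 1² + 2² + 9² = 86
86 → 8² + 6² = 100
100 → 1² + 0² + 0² = 1  — reached 1.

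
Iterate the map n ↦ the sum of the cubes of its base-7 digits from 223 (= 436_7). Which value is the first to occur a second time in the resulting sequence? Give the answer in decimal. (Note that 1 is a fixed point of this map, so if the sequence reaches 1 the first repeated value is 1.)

1

223 = (4,3,6)_7 → 4³ + 3³ + 6³ = 307
307 = (6,1,6)_7 → 6³ + 1³ + 6³ = 433
433 = (1,1,5,6)_7 → 1³ + 1³ + 5³ + 6³ = 343
343 = (1,0,0,0)_7 → 1³ + 0³ + 0³ + 0³ = 1  — reached the fixed point 1.
1 → 1, so 1 is the first repeated value.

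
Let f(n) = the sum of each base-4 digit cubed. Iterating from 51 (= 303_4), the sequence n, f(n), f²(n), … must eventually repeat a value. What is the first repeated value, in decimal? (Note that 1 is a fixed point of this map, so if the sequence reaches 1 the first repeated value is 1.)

51 = (3,0,3)_4 → 3³ + 0³ + 3³ = 27 + 0 + 27 = 54
54 = (3,1,2)_4 → 3³ + 1³ + 2³ = 27 + 1 + 8 = 36
36 = (2,1,0)_4 → 2³ + 1³ + 0³ = 8 + 1 + 0 = 9
9 = (2,1)_4 → 2³ + 1³ = 8 + 1 = 9  — 9 already appeared earlier.

9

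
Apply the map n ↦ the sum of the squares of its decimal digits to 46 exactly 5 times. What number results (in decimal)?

46 → 52
52 → 29
29 → 85
85 → 89
89 → 145

145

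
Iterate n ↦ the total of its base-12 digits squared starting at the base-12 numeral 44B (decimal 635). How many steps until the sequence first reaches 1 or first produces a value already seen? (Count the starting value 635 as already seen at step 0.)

8

635 = (4,4,11)_12 → 4² + 4² + 11² = 16 + 16 + 121 = 153
153 = (1,0,9)_12 → 1² + 0² + 9² = 1 + 0 + 81 = 82
82 = (6,10)_12 → 6² + 10² = 36 + 100 = 136
136 = (11,4)_12 → 11² + 4² = 121 + 16 = 137
137 = (11,5)_12 → 11² + 5² = 121 + 25 = 146
146 = (1,0,2)_12 → 1² + 0² + 2² = 1 + 0 + 4 = 5
5 = (5)_12 → 5² = 25
25 = (2,1)_12 → 2² + 1² = 4 + 1 = 5  — 5 repeats.
That took 8 steps.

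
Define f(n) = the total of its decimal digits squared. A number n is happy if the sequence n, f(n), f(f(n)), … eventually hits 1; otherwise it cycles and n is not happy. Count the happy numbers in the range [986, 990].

1

986: 986 → 181 → 66 → 72 → 53 → 34 → 25 → 29 → 85 → 89 → 145 → 42 → 20 → 4 → 16 → 37 → 58 → 89  (repeats 89)
987: 987 → 194 → 98 → 145 → 42 → 20 → 4 → 16 → 37 → 58 → 89 → 145  (repeats 145)
988: 988 → 209 → 85 → 89 → 145 → 42 → 20 → 4 → 16 → 37 → 58 → 89  (repeats 89)
989: 989 → 226 → 44 → 32 → 13 → 10 → 1  (reaches 1)
990: 990 → 162 → 41 → 17 → 50 → 25 → 29 → 85 → 89 → 145 → 42 → 20 → 4 → 16 → 37 → 58 → 89  (repeats 89)
happy: 989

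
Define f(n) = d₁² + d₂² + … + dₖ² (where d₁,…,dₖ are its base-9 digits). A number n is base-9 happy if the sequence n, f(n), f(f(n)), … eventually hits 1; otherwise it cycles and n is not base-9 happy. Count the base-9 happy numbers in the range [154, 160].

2

154: 154 → 66 → 58 → 52 → 74 → 68 → 74  — not base-9 happy
155: 155 → 69 → 85 → 17 → 65 → 53 → 89 → 65  — not base-9 happy
156: 156 → 74 → 68 → 74  — not base-9 happy
157: 157 → 81 → 1  — base-9 happy
158: 158 → 90 → 2 → 4 → 16 → 50 → 50  — not base-9 happy
159: 159 → 101 → 9 → 1  — base-9 happy
160: 160 → 114 → 46 → 26 → 68 → 74 → 68  — not base-9 happy
base-9 happy: 157, 159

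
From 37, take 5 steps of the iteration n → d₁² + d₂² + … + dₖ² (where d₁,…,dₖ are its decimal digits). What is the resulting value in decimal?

20

37 → 58
58 → 89
89 → 145
145 → 42
42 → 20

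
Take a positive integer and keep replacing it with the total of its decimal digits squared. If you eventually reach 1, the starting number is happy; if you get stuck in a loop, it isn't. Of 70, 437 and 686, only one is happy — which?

70: 70 → 49 → 97 → 130 → 10 → 1  — reaches 1 (happy)
437: 437 → 74 → 65 → 61 → 37 → 58 → 89 → 145 → 42 → 20 → 4 → 16 → 37  — repeats 37 (not happy)
686: 686 → 136 → 46 → 52 → 29 → 85 → 89 → 145 → 42 → 20 → 4 → 16 → 37 → 58 → 89  — repeats 89 (not happy)

70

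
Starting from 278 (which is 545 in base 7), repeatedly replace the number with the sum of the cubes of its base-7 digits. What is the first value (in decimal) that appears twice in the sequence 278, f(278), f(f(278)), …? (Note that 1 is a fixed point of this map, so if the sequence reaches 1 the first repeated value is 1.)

278 = (5,4,5)_7 → 5³ + 4³ + 5³ = 125 + 64 + 125 = 314
314 = (6,2,6)_7 → 6³ + 2³ + 6³ = 216 + 8 + 216 = 440
440 = (1,1,6,6)_7 → 1³ + 1³ + 6³ + 6³ = 1 + 1 + 216 + 216 = 434
434 = (1,1,6,0)_7 → 1³ + 1³ + 6³ + 0³ = 1 + 1 + 216 + 0 = 218
218 = (4,3,1)_7 → 4³ + 3³ + 1³ = 64 + 27 + 1 = 92
92 = (1,6,1)_7 → 1³ + 6³ + 1³ = 1 + 216 + 1 = 218  — 218 already appeared earlier.

218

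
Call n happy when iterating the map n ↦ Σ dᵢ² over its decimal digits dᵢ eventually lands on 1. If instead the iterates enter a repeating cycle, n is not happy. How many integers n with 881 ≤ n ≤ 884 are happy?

881: 881 → 129 → 86 → 100 → 1  (reaches 1)
882: 882 → 132 → 14 → 17 → 50 → 25 → 29 → 85 → 89 → 145 → 42 → 20 → 4 → 16 → 37 → 58 → 89  (repeats 89)
883: 883 → 137 → 59 → 106 → 37 → 58 → 89 → 145 → 42 → 20 → 4 → 16 → 37  (repeats 37)
884: 884 → 144 → 33 → 18 → 65 → 61 → 37 → 58 → 89 → 145 → 42 → 20 → 4 → 16 → 37  (repeats 37)
happy: 881

1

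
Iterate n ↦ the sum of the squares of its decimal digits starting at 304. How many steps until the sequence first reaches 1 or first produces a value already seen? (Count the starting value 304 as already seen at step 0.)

304 → 25
25 → 29
29 → 85
85 → 89
89 → 145
145 → 42
42 → 20
20 → 4
4 → 16
16 → 37
37 → 58
58 → 89  — 89 repeats.
That took 12 steps.

12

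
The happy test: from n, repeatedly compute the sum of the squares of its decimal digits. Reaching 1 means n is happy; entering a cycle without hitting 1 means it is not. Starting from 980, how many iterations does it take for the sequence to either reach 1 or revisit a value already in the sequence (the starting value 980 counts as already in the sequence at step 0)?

9

980 → 145
145 → 42
42 → 20
20 → 4
4 → 16
16 → 37
37 → 58
58 → 89
89 → 145  — 145 repeats.
That took 9 steps.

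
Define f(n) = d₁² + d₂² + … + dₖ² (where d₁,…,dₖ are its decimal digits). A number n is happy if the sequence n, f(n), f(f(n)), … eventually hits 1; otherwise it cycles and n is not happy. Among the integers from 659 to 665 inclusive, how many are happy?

1

659: 659 → 142 → 21 → 5 → 25 → 29 → 85 → 89 → 145 → 42 → 20 → 4 → 16 → 37 → 58 → 89  (repeats 89)
660: 660 → 72 → 53 → 34 → 25 → 29 → 85 → 89 → 145 → 42 → 20 → 4 → 16 → 37 → 58 → 89  (repeats 89)
661: 661 → 73 → 58 → 89 → 145 → 42 → 20 → 4 → 16 → 37 → 58  (repeats 58)
662: 662 → 76 → 85 → 89 → 145 → 42 → 20 → 4 → 16 → 37 → 58 → 89  (repeats 89)
663: 663 → 81 → 65 → 61 → 37 → 58 → 89 → 145 → 42 → 20 → 4 → 16 → 37  (repeats 37)
664: 664 → 88 → 128 → 69 → 117 → 51 → 26 → 40 → 16 → 37 → 58 → 89 → 145 → 42 → 20 → 4 → 16  (repeats 16)
665: 665 → 97 → 130 → 10 → 1  (reaches 1)
happy: 665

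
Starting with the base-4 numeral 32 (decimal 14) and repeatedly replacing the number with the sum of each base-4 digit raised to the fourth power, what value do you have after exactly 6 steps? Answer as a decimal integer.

14 = (3,2)_4 → 3⁴ + 2⁴ = 97
97 = (1,2,0,1)_4 → 1⁴ + 2⁴ + 0⁴ + 1⁴ = 18
18 = (1,0,2)_4 → 1⁴ + 0⁴ + 2⁴ = 17
17 = (1,0,1)_4 → 1⁴ + 0⁴ + 1⁴ = 2
2 = (2)_4 → 2⁴ = 16
16 = (1,0,0)_4 → 1⁴ + 0⁴ + 0⁴ = 1

1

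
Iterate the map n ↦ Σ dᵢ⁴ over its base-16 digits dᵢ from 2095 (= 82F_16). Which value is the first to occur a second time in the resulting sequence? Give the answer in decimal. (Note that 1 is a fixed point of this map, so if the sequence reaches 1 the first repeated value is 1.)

7939

2095 = (8,2,15)_16 → 54737
54737 = (13,5,13,1)_16 → 57748
57748 = (14,1,9,4)_16 → 45234
45234 = (11,0,11,2)_16 → 29298
29298 = (7,2,7,2)_16 → 4834
4834 = (1,2,14,2)_16 → 38449
38449 = (9,6,3,1)_16 → 7939
7939 = (1,15,0,3)_16 → 50707
50707 = (12,6,1,3)_16 → 22114
22114 = (5,6,6,2)_16 → 3233
3233 = (12,10,1)_16 → 30737
30737 = (7,8,1,1)_16 → 6499
6499 = (1,9,6,3)_16 → 7939  — 7939 already appeared earlier.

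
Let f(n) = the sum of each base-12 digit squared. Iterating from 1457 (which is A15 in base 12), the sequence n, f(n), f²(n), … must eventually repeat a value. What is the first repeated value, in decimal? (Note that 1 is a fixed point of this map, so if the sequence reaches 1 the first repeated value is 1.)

5

1457 = (10,1,5)_12 → 10² + 1² + 5² = 100 + 1 + 25 = 126
126 = (10,6)_12 → 10² + 6² = 100 + 36 = 136
136 = (11,4)_12 → 11² + 4² = 121 + 16 = 137
137 = (11,5)_12 → 11² + 5² = 121 + 25 = 146
146 = (1,0,2)_12 → 1² + 0² + 2² = 1 + 0 + 4 = 5
5 = (5)_12 → 5² = 25
25 = (2,1)_12 → 2² + 1² = 4 + 1 = 5  — 5 already appeared earlier.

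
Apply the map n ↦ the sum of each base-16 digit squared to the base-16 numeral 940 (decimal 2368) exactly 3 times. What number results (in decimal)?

2368 = (9,4,0)_16 → 9² + 4² + 0² = 97
97 = (6,1)_16 → 6² + 1² = 37
37 = (2,5)_16 → 2² + 5² = 29

29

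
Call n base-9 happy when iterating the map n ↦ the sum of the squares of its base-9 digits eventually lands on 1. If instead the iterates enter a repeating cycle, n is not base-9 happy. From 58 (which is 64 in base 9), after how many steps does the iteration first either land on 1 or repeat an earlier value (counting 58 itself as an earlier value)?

58 = (6,4)_9 → 52
52 = (5,7)_9 → 74
74 = (8,2)_9 → 68
68 = (7,5)_9 → 74  — 74 repeats.
That took 4 steps.

4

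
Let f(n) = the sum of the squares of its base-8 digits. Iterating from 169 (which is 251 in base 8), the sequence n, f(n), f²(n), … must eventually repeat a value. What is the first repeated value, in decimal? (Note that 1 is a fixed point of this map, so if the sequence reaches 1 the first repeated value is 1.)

169 = (2,5,1)_8 → 30
30 = (3,6)_8 → 45
45 = (5,5)_8 → 50
50 = (6,2)_8 → 40
40 = (5,0)_8 → 25
25 = (3,1)_8 → 10
10 = (1,2)_8 → 5
5 = (5)_8 → 25  — 25 already appeared earlier.

25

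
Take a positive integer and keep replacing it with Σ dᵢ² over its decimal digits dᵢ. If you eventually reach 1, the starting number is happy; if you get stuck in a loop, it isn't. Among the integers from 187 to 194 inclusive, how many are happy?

187: 187 → 114 → 18 → 65 → 61 → 37 → 58 → 89 → 145 → 42 → 20 → 4 → 16 → 37  — not happy
188: 188 → 129 → 86 → 100 → 1  — happy
189: 189 → 146 → 53 → 34 → 25 → 29 → 85 → 89 → 145 → 42 → 20 → 4 → 16 → 37 → 58 → 89  — not happy
190: 190 → 82 → 68 → 100 → 1  — happy
191: 191 → 83 → 73 → 58 → 89 → 145 → 42 → 20 → 4 → 16 → 37 → 58  — not happy
192: 192 → 86 → 100 → 1  — happy
193: 193 → 91 → 82 → 68 → 100 → 1  — happy
194: 194 → 98 → 145 → 42 → 20 → 4 → 16 → 37 → 58 → 89 → 145  — not happy
happy: 188, 190, 192, 193

4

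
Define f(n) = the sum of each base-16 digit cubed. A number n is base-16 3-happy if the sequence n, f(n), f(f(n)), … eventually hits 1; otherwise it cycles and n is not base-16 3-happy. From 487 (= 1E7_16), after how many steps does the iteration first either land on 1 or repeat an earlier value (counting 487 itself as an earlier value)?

8

487 = (1,14,7)_16 → 1³ + 14³ + 7³ = 3088
3088 = (12,1,0)_16 → 12³ + 1³ + 0³ = 1729
1729 = (6,12,1)_16 → 6³ + 12³ + 1³ = 1945
1945 = (7,9,9)_16 → 7³ + 9³ + 9³ = 1801
1801 = (7,0,9)_16 → 7³ + 0³ + 9³ = 1072
1072 = (4,3,0)_16 → 4³ + 3³ + 0³ = 91
91 = (5,11)_16 → 5³ + 11³ = 1456
1456 = (5,11,0)_16 → 5³ + 11³ + 0³ = 1456  — 1456 repeats.
That took 8 steps.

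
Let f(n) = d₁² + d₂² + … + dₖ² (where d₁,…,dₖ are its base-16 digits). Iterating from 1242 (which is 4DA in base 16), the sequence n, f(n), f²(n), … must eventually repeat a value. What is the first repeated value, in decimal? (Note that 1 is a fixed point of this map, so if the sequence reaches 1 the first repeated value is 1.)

169

1242 = (4,13,10)_16 → 285
285 = (1,1,13)_16 → 171
171 = (10,11)_16 → 221
221 = (13,13)_16 → 338
338 = (1,5,2)_16 → 30
30 = (1,14)_16 → 197
197 = (12,5)_16 → 169
169 = (10,9)_16 → 181
181 = (11,5)_16 → 146
146 = (9,2)_16 → 85
85 = (5,5)_16 → 50
50 = (3,2)_16 → 13
13 = (13)_16 → 169  — 169 already appeared earlier.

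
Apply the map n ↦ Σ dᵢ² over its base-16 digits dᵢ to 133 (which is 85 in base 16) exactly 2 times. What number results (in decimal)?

106

133 = (8,5)_16 → 89
89 = (5,9)_16 → 106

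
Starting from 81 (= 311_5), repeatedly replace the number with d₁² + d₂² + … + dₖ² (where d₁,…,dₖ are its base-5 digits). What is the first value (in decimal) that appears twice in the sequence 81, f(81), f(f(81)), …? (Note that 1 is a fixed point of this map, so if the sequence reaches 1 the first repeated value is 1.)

1

81 = (3,1,1)_5 → 3² + 1² + 1² = 9 + 1 + 1 = 11
11 = (2,1)_5 → 2² + 1² = 4 + 1 = 5
5 = (1,0)_5 → 1² + 0² = 1 + 0 = 1  — reached the fixed point 1.
1 → 1, so 1 is the first repeated value.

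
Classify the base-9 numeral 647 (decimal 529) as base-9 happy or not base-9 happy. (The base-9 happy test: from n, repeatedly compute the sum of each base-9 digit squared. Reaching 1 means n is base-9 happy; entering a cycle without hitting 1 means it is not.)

base-9 happy

529 = (6,4,7)_9 → 6² + 4² + 7² = 101
101 = (1,2,2)_9 → 1² + 2² + 2² = 9
9 = (1,0)_9 → 1² + 0² = 1  — reached 1.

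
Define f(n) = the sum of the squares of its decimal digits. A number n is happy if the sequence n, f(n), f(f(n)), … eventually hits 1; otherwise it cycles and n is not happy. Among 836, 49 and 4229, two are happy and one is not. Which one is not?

4229

836: 836 → 109 → 82 → 68 → 100 → 1  — reaches 1 (happy)
49: 49 → 97 → 130 → 10 → 1  — reaches 1 (happy)
4229: 4229 → 105 → 26 → 40 → 16 → 37 → 58 → 89 → 145 → 42 → 20 → 4 → 16  — repeats 16 (not happy)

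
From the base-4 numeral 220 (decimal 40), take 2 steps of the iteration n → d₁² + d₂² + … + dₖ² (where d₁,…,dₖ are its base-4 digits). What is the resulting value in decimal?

40 = (2,2,0)_4 → 2² + 2² + 0² = 8
8 = (2,0)_4 → 2² + 0² = 4

4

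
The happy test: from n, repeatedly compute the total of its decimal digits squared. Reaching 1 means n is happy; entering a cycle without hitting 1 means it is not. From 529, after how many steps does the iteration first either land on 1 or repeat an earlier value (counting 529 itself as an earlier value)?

529 → 5² + 2² + 9² = 25 + 4 + 81 = 110
110 → 1² + 1² + 0² = 1 + 1 + 0 = 2
2 → 2² = 4
4 → 4² = 16
16 → 1² + 6² = 1 + 36 = 37
37 → 3² + 7² = 9 + 49 = 58
58 → 5² + 8² = 25 + 64 = 89
89 → 8² + 9² = 64 + 81 = 145
145 → 1² + 4² + 5² = 1 + 16 + 25 = 42
42 → 4² + 2² = 16 + 4 = 20
20 → 2² + 0² = 4 + 0 = 4  — 4 repeats.
That took 11 steps.

11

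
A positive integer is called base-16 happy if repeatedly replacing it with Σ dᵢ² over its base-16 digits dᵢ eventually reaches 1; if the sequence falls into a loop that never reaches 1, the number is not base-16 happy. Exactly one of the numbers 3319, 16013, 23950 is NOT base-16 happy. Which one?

3319: 3319 → 418 → 105 → 117 → 74 → 116 → 65 → 17 → 2 → 4 → 16 → 1  — reaches 1 (base-16 happy)
16013: 16013 → 438 → 158 → 277 → 27 → 122 → 149 → 106 → 136 → 128 → 64 → 16 → 1  — reaches 1 (base-16 happy)
23950: 23950 → 454 → 181 → 146 → 85 → 50 → 13 → 169 → 181  — repeats 181 (not base-16 happy)

23950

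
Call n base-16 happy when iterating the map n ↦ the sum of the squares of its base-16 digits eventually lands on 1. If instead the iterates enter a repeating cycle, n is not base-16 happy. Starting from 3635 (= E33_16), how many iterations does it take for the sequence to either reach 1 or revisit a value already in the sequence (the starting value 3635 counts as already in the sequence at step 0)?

11

3635 = (14,3,3)_16 → 14² + 3² + 3² = 214
214 = (13,6)_16 → 13² + 6² = 205
205 = (12,13)_16 → 12² + 13² = 313
313 = (1,3,9)_16 → 1² + 3² + 9² = 91
91 = (5,11)_16 → 5² + 11² = 146
146 = (9,2)_16 → 9² + 2² = 85
85 = (5,5)_16 → 5² + 5² = 50
50 = (3,2)_16 → 3² + 2² = 13
13 = (13)_16 → 13² = 169
169 = (10,9)_16 → 10² + 9² = 181
181 = (11,5)_16 → 11² + 5² = 146  — 146 repeats.
That took 11 steps.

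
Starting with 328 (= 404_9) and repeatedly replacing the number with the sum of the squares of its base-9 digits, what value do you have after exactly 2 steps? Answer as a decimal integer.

328 = (4,0,4)_9 → 32
32 = (3,5)_9 → 34

34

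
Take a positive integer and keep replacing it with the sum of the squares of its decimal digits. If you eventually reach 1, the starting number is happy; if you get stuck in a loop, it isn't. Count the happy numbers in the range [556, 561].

556: 556 → 86 → 100 → 1  (reaches 1)
557: 557 → 99 → 162 → 41 → 17 → 50 → 25 → 29 → 85 → 89 → 145 → 42 → 20 → 4 → 16 → 37 → 58 → 89  (repeats 89)
558: 558 → 114 → 18 → 65 → 61 → 37 → 58 → 89 → 145 → 42 → 20 → 4 → 16 → 37  (repeats 37)
559: 559 → 131 → 11 → 2 → 4 → 16 → 37 → 58 → 89 → 145 → 42 → 20 → 4  (repeats 4)
560: 560 → 61 → 37 → 58 → 89 → 145 → 42 → 20 → 4 → 16 → 37  (repeats 37)
561: 561 → 62 → 40 → 16 → 37 → 58 → 89 → 145 → 42 → 20 → 4 → 16  (repeats 16)
happy: 556

1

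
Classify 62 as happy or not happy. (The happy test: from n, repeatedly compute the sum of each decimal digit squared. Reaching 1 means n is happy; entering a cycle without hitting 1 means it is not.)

not happy

62 → 6² + 2² = 40
40 → 4² + 0² = 16
16 → 1² + 6² = 37
37 → 3² + 7² = 58
58 → 5² + 8² = 89
89 → 8² + 9² = 145
145 → 1² + 4² + 5² = 42
42 → 4² + 2² = 20
20 → 2² + 0² = 4
4 → 4² = 16  — 16 already seen; the sequence cycles without reaching 1.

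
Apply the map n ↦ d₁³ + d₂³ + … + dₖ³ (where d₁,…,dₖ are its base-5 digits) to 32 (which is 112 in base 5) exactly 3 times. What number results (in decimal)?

28

32 = (1,1,2)_5 → 1³ + 1³ + 2³ = 1 + 1 + 8 = 10
10 = (2,0)_5 → 2³ + 0³ = 8 + 0 = 8
8 = (1,3)_5 → 1³ + 3³ = 1 + 27 = 28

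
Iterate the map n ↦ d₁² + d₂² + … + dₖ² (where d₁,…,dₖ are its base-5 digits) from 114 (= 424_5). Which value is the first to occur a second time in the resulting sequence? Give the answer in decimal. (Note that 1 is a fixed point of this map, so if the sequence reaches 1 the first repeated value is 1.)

4

114 = (4,2,4)_5 → 4² + 2² + 4² = 36
36 = (1,2,1)_5 → 1² + 2² + 1² = 6
6 = (1,1)_5 → 1² + 1² = 2
2 = (2)_5 → 2² = 4
4 = (4)_5 → 4² = 16
16 = (3,1)_5 → 3² + 1² = 10
10 = (2,0)_5 → 2² + 0² = 4  — 4 already appeared earlier.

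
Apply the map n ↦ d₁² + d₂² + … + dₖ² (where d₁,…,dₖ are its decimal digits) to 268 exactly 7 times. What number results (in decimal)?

268 → 2² + 6² + 8² = 4 + 36 + 64 = 104
104 → 1² + 0² + 4² = 1 + 0 + 16 = 17
17 → 1² + 7² = 1 + 49 = 50
50 → 5² + 0² = 25 + 0 = 25
25 → 2² + 5² = 4 + 25 = 29
29 → 2² + 9² = 4 + 81 = 85
85 → 8² + 5² = 64 + 25 = 89

89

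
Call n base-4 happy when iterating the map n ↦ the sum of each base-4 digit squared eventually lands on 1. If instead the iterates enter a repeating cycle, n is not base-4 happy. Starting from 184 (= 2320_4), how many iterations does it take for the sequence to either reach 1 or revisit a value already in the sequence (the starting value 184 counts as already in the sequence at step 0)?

4

184 = (2,3,2,0)_4 → 2² + 3² + 2² + 0² = 4 + 9 + 4 + 0 = 17
17 = (1,0,1)_4 → 1² + 0² + 1² = 1 + 0 + 1 = 2
2 = (2)_4 → 2² = 4
4 = (1,0)_4 → 1² + 0² = 1 + 0 = 1  — reached 1.
That took 4 steps.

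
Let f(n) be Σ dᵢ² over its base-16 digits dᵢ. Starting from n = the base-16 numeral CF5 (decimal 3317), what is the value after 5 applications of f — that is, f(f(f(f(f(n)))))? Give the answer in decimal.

269

3317 = (12,15,5)_16 → 12² + 15² + 5² = 144 + 225 + 25 = 394
394 = (1,8,10)_16 → 1² + 8² + 10² = 1 + 64 + 100 = 165
165 = (10,5)_16 → 10² + 5² = 100 + 25 = 125
125 = (7,13)_16 → 7² + 13² = 49 + 169 = 218
218 = (13,10)_16 → 13² + 10² = 169 + 100 = 269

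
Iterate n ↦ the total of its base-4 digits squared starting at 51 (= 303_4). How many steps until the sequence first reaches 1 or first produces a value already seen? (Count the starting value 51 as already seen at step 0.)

51 = (3,0,3)_4 → 3² + 0² + 3² = 18
18 = (1,0,2)_4 → 1² + 0² + 2² = 5
5 = (1,1)_4 → 1² + 1² = 2
2 = (2)_4 → 2² = 4
4 = (1,0)_4 → 1² + 0² = 1  — reached 1.
That took 5 steps.

5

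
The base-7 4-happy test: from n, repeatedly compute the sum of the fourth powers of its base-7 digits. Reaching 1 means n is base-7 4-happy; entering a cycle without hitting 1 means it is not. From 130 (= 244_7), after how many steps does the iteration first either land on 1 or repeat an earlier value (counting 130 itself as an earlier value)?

8

130 = (2,4,4)_7 → 2⁴ + 4⁴ + 4⁴ = 528
528 = (1,3,5,3)_7 → 1⁴ + 3⁴ + 5⁴ + 3⁴ = 788
788 = (2,2,0,4)_7 → 2⁴ + 2⁴ + 0⁴ + 4⁴ = 288
288 = (5,6,1)_7 → 5⁴ + 6⁴ + 1⁴ = 1922
1922 = (5,4,1,4)_7 → 5⁴ + 4⁴ + 1⁴ + 4⁴ = 1138
1138 = (3,2,1,4)_7 → 3⁴ + 2⁴ + 1⁴ + 4⁴ = 354
354 = (1,0,1,4)_7 → 1⁴ + 0⁴ + 1⁴ + 4⁴ = 258
258 = (5,1,6)_7 → 5⁴ + 1⁴ + 6⁴ = 1922  — 1922 repeats.
That took 8 steps.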